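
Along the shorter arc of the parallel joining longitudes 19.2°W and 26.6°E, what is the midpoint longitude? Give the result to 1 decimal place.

3.7°E

Signed shortest Δλ from -19.2° to +26.6° is +45.8°.
Midpoint longitude = -19.2° + (+45.8°)/2 = -19.2° + 22.9° = +3.7°.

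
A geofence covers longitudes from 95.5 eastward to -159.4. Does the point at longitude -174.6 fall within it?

Band width going east from +95.5° to -159.4°: ((-159.4 − 95.5) mod 360) = 105.1°.
Offset of -174.6° east of the west edge: ((-174.6 − 95.5) mod 360) = 89.9°.
89.9° ≤ 105.1° ⇒ inside.

Yes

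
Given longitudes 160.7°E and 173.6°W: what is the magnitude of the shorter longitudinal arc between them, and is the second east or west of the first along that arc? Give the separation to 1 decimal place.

Raw difference: -173.6 − 160.7 = -334.3°.
Normalise into (−180°, 180°]: -334.3° + 360° = 25.7°.
Positive ⇒ the second point lies to the east; separation 25.7°.

25.7° east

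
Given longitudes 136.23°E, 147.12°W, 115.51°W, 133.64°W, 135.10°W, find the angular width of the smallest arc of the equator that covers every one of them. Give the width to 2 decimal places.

Sort the longitudes: -147.12°, -135.10°, -133.64°, -115.51°, +136.23°.
Eastward gaps between consecutive values (wrapping around): 12.02°, 1.46°, 18.13°, 251.74°, 76.65°.
Largest gap = 251.74° ⇒ minimal covering band is its complement: 360° − 251.74° = 108.26°.
Band runs from +136.23° eastward to -115.51°, crossing the antimeridian.

108.26°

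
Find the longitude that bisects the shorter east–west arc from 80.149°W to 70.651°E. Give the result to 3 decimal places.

Signed shortest Δλ from -80.149° to +70.651° is +150.800°.
Midpoint longitude = -80.149° + (+150.800°)/2 = -80.149° + 75.400° = -4.749°.

4.749°W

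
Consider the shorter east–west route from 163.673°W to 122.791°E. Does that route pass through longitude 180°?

Yes

Naïve |122.791 − -163.673| = 286.464° > 180°, so the shorter arc goes the other way round — across 180°.
Signed shortest Δλ = ((122.791 − -163.673 + 180) mod 360) − 180 = -73.536°.
Going west by 73.536° from -163.673° passes through 180° before reaching +122.791°.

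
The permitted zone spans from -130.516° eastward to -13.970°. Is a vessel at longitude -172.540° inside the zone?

Band width going east from -130.516° to -13.970°: ((-13.970 − -130.516) mod 360) = 116.546°.
Offset of -172.540° east of the west edge: ((-172.540 − -130.516) mod 360) = 317.976°.
317.976° > 116.546° ⇒ outside.

No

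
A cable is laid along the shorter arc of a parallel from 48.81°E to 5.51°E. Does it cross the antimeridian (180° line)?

Signed shortest Δλ = ((5.51 − 48.81 + 180) mod 360) − 180 = -43.3°.
Going west by 43.3° from +48.81° reaches +5.51° without touching 180°.

No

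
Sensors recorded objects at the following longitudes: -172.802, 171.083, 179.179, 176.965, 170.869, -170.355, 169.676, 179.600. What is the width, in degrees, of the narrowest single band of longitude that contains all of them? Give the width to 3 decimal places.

Sort the longitudes: -172.802°, -170.355°, +169.676°, +170.869°, +171.083°, +176.965°, +179.179°, +179.600°.
Eastward gaps between consecutive values (wrapping around): 2.447°, 340.031°, 1.193°, 0.214°, 5.882°, 2.214°, 0.421°, 7.598°.
Largest gap = 340.031° ⇒ minimal covering band is its complement: 360° − 340.031° = 19.969°.
Band runs from +169.676° eastward to -170.355°, crossing the antimeridian.

19.969°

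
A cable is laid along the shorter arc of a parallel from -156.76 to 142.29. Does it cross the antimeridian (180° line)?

Naïve |142.29 − -156.76| = 299.05° > 180°, so the shorter arc goes the other way round — across 180°.
Signed shortest Δλ = ((142.29 − -156.76 + 180) mod 360) − 180 = -60.95°.
Going west by 60.95° from -156.76° passes through 180° before reaching +142.29°.

Yes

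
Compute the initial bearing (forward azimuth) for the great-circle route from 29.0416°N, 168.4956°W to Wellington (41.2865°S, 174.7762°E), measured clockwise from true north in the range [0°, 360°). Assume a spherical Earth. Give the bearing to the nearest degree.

193°

Δλ = 174.7762 − -168.4956 = 343.2718°; wrapped into (−180°, 180°]: -16.7282°.
θ = atan2( sin Δλ · cos φ₂ , cos φ₁ · sin φ₂ − sin φ₁ · cos φ₂ · cos Δλ )
  = atan2(-0.21628, -0.92620) = -166.856° → normalised to [0°, 360°): 193.144°.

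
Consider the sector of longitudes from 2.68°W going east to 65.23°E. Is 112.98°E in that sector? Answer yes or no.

No

Band width going east from -2.68° to +65.23°: ((65.23 − -2.68) mod 360) = 67.91°.
Offset of +112.98° east of the west edge: ((112.98 − -2.68) mod 360) = 115.66°.
115.66° > 67.91° ⇒ outside.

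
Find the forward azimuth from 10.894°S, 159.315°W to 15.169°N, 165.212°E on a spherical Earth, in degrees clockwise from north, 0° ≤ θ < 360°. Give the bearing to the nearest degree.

Δλ = 165.212 − -159.315 = 324.527°; wrapped into (−180°, 180°]: -35.473°.
θ = atan2( sin Δλ · cos φ₂ , cos φ₁ · sin φ₂ − sin φ₁ · cos φ₂ · cos Δλ )
  = atan2(-0.56010, 0.40550) = -54.096° → normalised to [0°, 360°): 305.904°.

306°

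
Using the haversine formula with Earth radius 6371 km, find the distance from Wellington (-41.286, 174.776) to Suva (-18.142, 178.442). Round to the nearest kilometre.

2597 km

Δλ = 178.442 − 174.776 = 3.666°.
Δφ = -18.142 − -41.286 = 23.144°.
a = sin²(Δφ/2) + cos φ₁ · cos φ₂ · sin²(Δλ/2) = 0.040971.
c = 2·atan2(√a, √(1−a)) = 0.40764 rad → d = 6371·c ≈ 2597.08 km.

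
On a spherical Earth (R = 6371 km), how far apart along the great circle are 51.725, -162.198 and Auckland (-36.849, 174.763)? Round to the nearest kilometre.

10101 km

Δλ = 174.763 − -162.198 = 336.961°; wrapped into (−180°, 180°]: -23.039°.
Δφ = -36.849 − 51.725 = -88.574°.
a = sin²(Δφ/2) + cos φ₁ · cos φ₂ · sin²(Δλ/2) = 0.507325.
c = 2·atan2(√a, √(1−a)) = 1.58545 rad → d = 6371·c ≈ 10100.89 km.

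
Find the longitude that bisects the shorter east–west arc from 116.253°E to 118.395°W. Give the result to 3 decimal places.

Signed shortest Δλ from +116.253° to -118.395° is +125.352°.
Midpoint longitude = +116.253° + (+125.352°)/2 = +116.253° + 62.676° = +178.929°.
(The naïve average (+116.253 + -118.395)/2 = -1.071° is on the wrong side of the globe.)

178.929°E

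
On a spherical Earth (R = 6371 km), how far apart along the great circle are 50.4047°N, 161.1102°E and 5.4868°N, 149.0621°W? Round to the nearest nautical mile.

3670 nmi

Δλ = -149.0621 − 161.1102 = -310.1723°; wrapped into (−180°, 180°]: 49.8277°.
Δφ = 5.4868 − 50.4047 = -44.9179°.
a = sin²(Δφ/2) + cos φ₁ · cos φ₂ · sin²(Δλ/2) = 0.258526.
c = 2·atan2(√a, √(1−a)) = 1.06678 rad → d = 6371·c ≈ 6796.44 km ≈ 3669.78 nmi.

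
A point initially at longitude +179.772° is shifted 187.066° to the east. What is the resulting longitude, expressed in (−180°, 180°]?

Start at +179.772°; shift +187.066° → +366.838°.
+366.838° lies outside (−180°, 180°]; subtract 360° → +6.838°.

+6.838°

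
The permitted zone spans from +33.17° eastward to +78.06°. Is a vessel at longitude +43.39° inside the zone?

Band width going east from +33.17° to +78.06°: ((78.06 − 33.17) mod 360) = 44.89°.
Offset of +43.39° east of the west edge: ((43.39 − 33.17) mod 360) = 10.22°.
10.22° ≤ 44.89° ⇒ inside.

Yes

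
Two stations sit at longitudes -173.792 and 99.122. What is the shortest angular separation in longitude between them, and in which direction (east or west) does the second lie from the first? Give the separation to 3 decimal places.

87.086° west

Raw difference: 99.122 − -173.792 = 272.914°.
Normalise into (−180°, 180°]: 272.914° − 360° = -87.086°.
Negative ⇒ the second point lies to the west; separation 87.086°.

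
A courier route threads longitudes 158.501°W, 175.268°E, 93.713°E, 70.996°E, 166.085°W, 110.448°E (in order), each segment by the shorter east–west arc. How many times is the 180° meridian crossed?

3

Leg 1: -158.501° → +175.268°, shortest Δλ = -26.231° (west) — crosses 180°.
Leg 2: +175.268° → +93.713°, shortest Δλ = -81.555° (west) — does not cross 180°.
Leg 3: +93.713° → +70.996°, shortest Δλ = -22.717° (west) — does not cross 180°.
Leg 4: +70.996° → -166.085°, shortest Δλ = 122.919° (east) — crosses 180°.
Leg 5: -166.085° → +110.448°, shortest Δλ = -83.467° (west) — crosses 180°.
Total crossings: 3.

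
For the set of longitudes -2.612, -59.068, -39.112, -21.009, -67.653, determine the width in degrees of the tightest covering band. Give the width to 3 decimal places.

65.041°

Sort the longitudes: -67.653°, -59.068°, -39.112°, -21.009°, -2.612°.
Eastward gaps between consecutive values (wrapping around): 8.585°, 19.956°, 18.103°, 18.397°, 294.959°.
Largest gap = 294.959° ⇒ minimal covering band is its complement: 360° − 294.959° = 65.041°.
Band runs from -67.653° eastward to -2.612°.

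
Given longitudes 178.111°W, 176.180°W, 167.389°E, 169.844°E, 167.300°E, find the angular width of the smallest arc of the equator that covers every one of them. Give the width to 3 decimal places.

16.520°

Sort the longitudes: -178.111°, -176.180°, +167.300°, +167.389°, +169.844°.
Eastward gaps between consecutive values (wrapping around): 1.931°, 343.480°, 0.089°, 2.455°, 12.045°.
Largest gap = 343.480° ⇒ minimal covering band is its complement: 360° − 343.480° = 16.520°.
Band runs from +167.300° eastward to -176.180°, crossing the antimeridian.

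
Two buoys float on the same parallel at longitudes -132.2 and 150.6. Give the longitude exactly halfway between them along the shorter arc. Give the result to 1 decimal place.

-170.8°

Signed shortest Δλ from -132.2° to +150.6° is -77.2°.
Midpoint longitude = -132.2° + (-77.2°)/2 = -132.2° − 38.6° = -170.8°.
(The naïve average (-132.2 + +150.6)/2 = 9.2° is on the wrong side of the globe.)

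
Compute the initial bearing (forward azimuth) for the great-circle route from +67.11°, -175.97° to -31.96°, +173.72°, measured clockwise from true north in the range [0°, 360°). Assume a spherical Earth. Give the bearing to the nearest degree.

189°

Δλ = 173.72 − -175.97 = 349.69°; wrapped into (−180°, 180°]: -10.31°.
θ = atan2( sin Δλ · cos φ₂ , cos φ₁ · sin φ₂ − sin φ₁ · cos φ₂ · cos Δλ )
  = atan2(-0.15184, -0.97488) = -171.147° → normalised to [0°, 360°): 188.853°.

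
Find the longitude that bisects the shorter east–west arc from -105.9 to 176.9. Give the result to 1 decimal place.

Signed shortest Δλ from -105.9° to +176.9° is -77.2°.
Midpoint longitude = -105.9° + (-77.2°)/2 = -105.9° − 38.6° = -144.5°.
(The naïve average (-105.9 + +176.9)/2 = 35.5° is on the wrong side of the globe.)

-144.5°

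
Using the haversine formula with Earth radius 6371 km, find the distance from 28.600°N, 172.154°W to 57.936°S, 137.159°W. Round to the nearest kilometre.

Δλ = -137.159 − -172.154 = 34.995°.
Δφ = -57.936 − 28.600 = -86.536°.
a = sin²(Δφ/2) + cos φ₁ · cos φ₂ · sin²(Δλ/2) = 0.511923.
c = 2·atan2(√a, √(1−a)) = 1.59465 rad → d = 6371·c ≈ 10159.49 km.

10159 km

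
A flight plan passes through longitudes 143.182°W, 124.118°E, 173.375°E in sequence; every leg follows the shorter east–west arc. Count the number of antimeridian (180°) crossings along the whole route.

1

Leg 1: -143.182° → +124.118°, shortest Δλ = -92.7° (west) — crosses 180°.
Leg 2: +124.118° → +173.375°, shortest Δλ = 49.257° (east) — does not cross 180°.
Total crossings: 1.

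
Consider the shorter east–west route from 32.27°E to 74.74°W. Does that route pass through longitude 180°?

No

Signed shortest Δλ = ((-74.74 − 32.27 + 180) mod 360) − 180 = -107.01°.
Going west by 107.01° from +32.27° reaches -74.74° without touching 180°.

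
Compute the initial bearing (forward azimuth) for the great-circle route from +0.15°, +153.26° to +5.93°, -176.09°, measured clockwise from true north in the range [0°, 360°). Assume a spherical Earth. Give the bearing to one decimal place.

Δλ = -176.09 − 153.26 = -329.35°; wrapped into (−180°, 180°]: 30.65°.
θ = atan2( sin Δλ · cos φ₂ , cos φ₁ · sin φ₂ − sin φ₁ · cos φ₂ · cos Δλ )
  = atan2(0.50706, 0.10107) = 78.727° → normalised to [0°, 360°): 78.727°.

78.7°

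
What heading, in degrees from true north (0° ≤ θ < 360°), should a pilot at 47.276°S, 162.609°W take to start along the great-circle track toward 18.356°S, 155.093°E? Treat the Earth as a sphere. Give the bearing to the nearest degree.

Δλ = 155.093 − -162.609 = 317.702°; wrapped into (−180°, 180°]: -42.298°.
θ = atan2( sin Δλ · cos φ₂ , cos φ₁ · sin φ₂ − sin φ₁ · cos φ₂ · cos Δλ )
  = atan2(-0.63874, 0.30206) = -64.691° → normalised to [0°, 360°): 295.309°.

295°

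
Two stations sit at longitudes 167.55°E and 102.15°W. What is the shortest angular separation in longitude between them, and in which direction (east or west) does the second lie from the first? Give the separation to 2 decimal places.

90.30° east

Raw difference: -102.15 − 167.55 = -269.7°.
Normalise into (−180°, 180°]: -269.7° + 360° = 90.3°.
Positive ⇒ the second point lies to the east; separation 90.30°.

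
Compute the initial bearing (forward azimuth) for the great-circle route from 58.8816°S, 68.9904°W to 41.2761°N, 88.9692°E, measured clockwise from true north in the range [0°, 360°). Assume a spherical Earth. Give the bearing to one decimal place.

Δλ = 88.9692 − -68.9904 = 157.9596°.
θ = atan2( sin Δλ · cos φ₂ , cos φ₁ · sin φ₂ − sin φ₁ · cos φ₂ · cos Δλ )
  = atan2(0.28202, -0.25544) = 132.169° → normalised to [0°, 360°): 132.169°.

132.2°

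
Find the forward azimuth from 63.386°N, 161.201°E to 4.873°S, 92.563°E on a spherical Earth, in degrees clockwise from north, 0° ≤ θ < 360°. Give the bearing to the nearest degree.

249°

Δλ = 92.563 − 161.201 = -68.638°.
θ = atan2( sin Δλ · cos φ₂ , cos φ₁ · sin φ₂ − sin φ₁ · cos φ₂ · cos Δλ )
  = atan2(-0.92793, -0.36254) = -111.341° → normalised to [0°, 360°): 248.659°.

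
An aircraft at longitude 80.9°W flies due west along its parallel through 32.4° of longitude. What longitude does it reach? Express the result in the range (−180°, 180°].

Start at -80.9°; shift −32.4° → -113.3°.
-113.3° already lies in (−180°, 180°].

113.3°W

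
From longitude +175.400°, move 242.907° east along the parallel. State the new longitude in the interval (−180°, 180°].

+58.307°

Start at +175.400°; shift +242.907° → +418.307°.
+418.307° lies outside (−180°, 180°]; subtract 360° → +58.307°.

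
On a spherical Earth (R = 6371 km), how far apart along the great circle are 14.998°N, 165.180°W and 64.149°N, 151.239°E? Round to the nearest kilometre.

6388 km

Δλ = 151.239 − -165.180 = 316.419°; wrapped into (−180°, 180°]: -43.581°.
Δφ = 64.149 − 14.998 = 49.151°.
a = sin²(Δφ/2) + cos φ₁ · cos φ₂ · sin²(Δλ/2) = 0.231004.
c = 2·atan2(√a, √(1−a)) = 1.00274 rad → d = 6371·c ≈ 6388.48 km.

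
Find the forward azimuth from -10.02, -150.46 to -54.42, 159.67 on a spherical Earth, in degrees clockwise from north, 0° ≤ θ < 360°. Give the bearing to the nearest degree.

Δλ = 159.67 − -150.46 = 310.13°; wrapped into (−180°, 180°]: -49.87°.
θ = atan2( sin Δλ · cos φ₂ , cos φ₁ · sin φ₂ − sin φ₁ · cos φ₂ · cos Δλ )
  = atan2(-0.44486, -0.73565) = -148.838° → normalised to [0°, 360°): 211.162°.

211°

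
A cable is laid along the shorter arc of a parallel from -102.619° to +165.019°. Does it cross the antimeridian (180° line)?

Naïve |165.019 − -102.619| = 267.638° > 180°, so the shorter arc goes the other way round — across 180°.
Signed shortest Δλ = ((165.019 − -102.619 + 180) mod 360) − 180 = -92.362°.
Going west by 92.362° from -102.619° passes through 180° before reaching +165.019°.

Yes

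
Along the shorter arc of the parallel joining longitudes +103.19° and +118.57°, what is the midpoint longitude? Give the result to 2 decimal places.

Signed shortest Δλ from +103.19° to +118.57° is +15.38°.
Midpoint longitude = +103.19° + (+15.38°)/2 = +103.19° + 7.69° = +110.88°.

+110.88°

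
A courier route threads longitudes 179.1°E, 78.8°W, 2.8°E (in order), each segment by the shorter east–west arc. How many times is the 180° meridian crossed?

Leg 1: +179.1° → -78.8°, shortest Δλ = 102.1° (east) — crosses 180°.
Leg 2: -78.8° → +2.8°, shortest Δλ = 81.6° (east) — does not cross 180°.
Total crossings: 1.

1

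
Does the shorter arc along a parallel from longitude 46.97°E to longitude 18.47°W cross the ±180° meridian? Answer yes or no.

No

Signed shortest Δλ = ((-18.47 − 46.97 + 180) mod 360) − 180 = -65.44°.
Going west by 65.44° from +46.97° reaches -18.47° without touching 180°.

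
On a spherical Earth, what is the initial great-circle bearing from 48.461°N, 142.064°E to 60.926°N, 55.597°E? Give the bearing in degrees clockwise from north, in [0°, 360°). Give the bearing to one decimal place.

319.0°

Δλ = 55.597 − 142.064 = -86.467°.
θ = atan2( sin Δλ · cos φ₂ , cos φ₁ · sin φ₂ − sin φ₁ · cos φ₂ · cos Δλ )
  = atan2(-0.48502, 0.55716) = -41.040° → normalised to [0°, 360°): 318.960°.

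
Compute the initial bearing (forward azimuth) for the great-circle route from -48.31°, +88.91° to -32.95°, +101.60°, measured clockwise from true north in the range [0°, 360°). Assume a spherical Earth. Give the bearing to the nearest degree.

Δλ = 101.60 − 88.91 = 12.69°.
θ = atan2( sin Δλ · cos φ₂ , cos φ₁ · sin φ₂ − sin φ₁ · cos φ₂ · cos Δλ )
  = atan2(0.18434, 0.24958) = 36.450° → normalised to [0°, 360°): 36.450°.

36°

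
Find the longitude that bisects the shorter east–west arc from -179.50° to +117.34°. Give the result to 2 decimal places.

+148.92°

Signed shortest Δλ from -179.50° to +117.34° is -63.16°.
Midpoint longitude = -179.50° + (-63.16°)/2 = -179.50° − 31.58° = -211.08°.
Normalise into (−180°, 180°]: +148.92°.
(The naïve average (-179.50 + +117.34)/2 = -31.08° is on the wrong side of the globe.)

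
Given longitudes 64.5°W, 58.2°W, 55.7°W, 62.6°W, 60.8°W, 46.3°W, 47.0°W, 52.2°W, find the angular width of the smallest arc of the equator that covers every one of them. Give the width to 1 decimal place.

Sort the longitudes: -64.5°, -62.6°, -60.8°, -58.2°, -55.7°, -52.2°, -47.0°, -46.3°.
Eastward gaps between consecutive values (wrapping around): 1.9°, 1.8°, 2.6°, 2.5°, 3.5°, 5.2°, 0.7°, 341.8°.
Largest gap = 341.8° ⇒ minimal covering band is its complement: 360° − 341.8° = 18.2°.
Band runs from -64.5° eastward to -46.3°.

18.2°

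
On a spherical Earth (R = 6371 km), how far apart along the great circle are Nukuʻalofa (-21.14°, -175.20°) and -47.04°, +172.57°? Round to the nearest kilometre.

3084 km

Δλ = 172.57 − -175.20 = 347.77°; wrapped into (−180°, 180°]: -12.23°.
Δφ = -47.04 − -21.14 = -25.90°.
a = sin²(Δφ/2) + cos φ₁ · cos φ₂ · sin²(Δλ/2) = 0.057434.
c = 2·atan2(√a, √(1−a)) = 0.48402 rad → d = 6371·c ≈ 3083.68 km.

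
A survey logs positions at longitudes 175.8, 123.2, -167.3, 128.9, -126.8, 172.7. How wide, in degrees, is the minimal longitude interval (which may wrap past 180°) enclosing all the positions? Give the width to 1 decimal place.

110.0°

Sort the longitudes: -167.3°, -126.8°, +123.2°, +128.9°, +172.7°, +175.8°.
Eastward gaps between consecutive values (wrapping around): 40.5°, 250.0°, 5.7°, 43.8°, 3.1°, 16.9°.
Largest gap = 250.0° ⇒ minimal covering band is its complement: 360° − 250.0° = 110.0°.
Band runs from +123.2° eastward to -126.8°, crossing the antimeridian.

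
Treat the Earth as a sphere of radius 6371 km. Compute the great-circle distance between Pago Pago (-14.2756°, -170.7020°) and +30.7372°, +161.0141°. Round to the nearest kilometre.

5848 km

Δλ = 161.0141 − -170.7020 = 331.7161°; wrapped into (−180°, 180°]: -28.2839°.
Δφ = 30.7372 − -14.2756 = 45.0128°.
a = sin²(Δφ/2) + cos φ₁ · cos φ₂ · sin²(Δλ/2) = 0.196250.
c = 2·atan2(√a, √(1−a)) = 0.91789 rad → d = 6371·c ≈ 5847.86 km.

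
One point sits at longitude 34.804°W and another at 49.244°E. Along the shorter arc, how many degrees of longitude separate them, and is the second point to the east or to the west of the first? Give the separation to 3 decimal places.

Raw difference: 49.244 − -34.804 = 84.048°.
Normalise into (−180°, 180°]: 84.048° stays 84.048°.
Positive ⇒ the second point lies to the east; separation 84.048°.

84.048° east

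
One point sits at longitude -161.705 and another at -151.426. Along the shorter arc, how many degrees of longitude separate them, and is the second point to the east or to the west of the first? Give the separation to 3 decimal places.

10.279° east

Raw difference: -151.426 − -161.705 = 10.279°.
Normalise into (−180°, 180°]: 10.279° stays 10.279°.
Positive ⇒ the second point lies to the east; separation 10.279°.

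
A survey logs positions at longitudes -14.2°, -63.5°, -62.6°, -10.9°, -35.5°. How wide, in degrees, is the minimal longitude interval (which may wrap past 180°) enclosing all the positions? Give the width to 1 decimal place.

Sort the longitudes: -63.5°, -62.6°, -35.5°, -14.2°, -10.9°.
Eastward gaps between consecutive values (wrapping around): 0.9°, 27.1°, 21.3°, 3.3°, 307.4°.
Largest gap = 307.4° ⇒ minimal covering band is its complement: 360° − 307.4° = 52.6°.
Band runs from -63.5° eastward to -10.9°.

52.6°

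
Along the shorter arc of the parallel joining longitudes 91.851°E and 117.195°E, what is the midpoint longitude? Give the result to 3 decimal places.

104.523°E

Signed shortest Δλ from +91.851° to +117.195° is +25.344°.
Midpoint longitude = +91.851° + (+25.344°)/2 = +91.851° + 12.672° = +104.523°.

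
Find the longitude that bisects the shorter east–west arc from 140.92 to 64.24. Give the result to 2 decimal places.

+102.58°

Signed shortest Δλ from +140.92° to +64.24° is -76.68°.
Midpoint longitude = +140.92° + (-76.68°)/2 = +140.92° − 38.34° = +102.58°.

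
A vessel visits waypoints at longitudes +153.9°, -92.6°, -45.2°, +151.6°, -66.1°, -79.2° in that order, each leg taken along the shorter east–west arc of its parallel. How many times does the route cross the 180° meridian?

Leg 1: +153.9° → -92.6°, shortest Δλ = 113.5° (east) — crosses 180°.
Leg 2: -92.6° → -45.2°, shortest Δλ = 47.4° (east) — does not cross 180°.
Leg 3: -45.2° → +151.6°, shortest Δλ = -163.2° (west) — crosses 180°.
Leg 4: +151.6° → -66.1°, shortest Δλ = 142.3° (east) — crosses 180°.
Leg 5: -66.1° → -79.2°, shortest Δλ = -13.1° (west) — does not cross 180°.
Total crossings: 3.

3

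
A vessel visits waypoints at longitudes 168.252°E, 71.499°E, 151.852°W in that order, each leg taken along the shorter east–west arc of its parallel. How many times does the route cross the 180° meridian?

1

Leg 1: +168.252° → +71.499°, shortest Δλ = -96.753° (west) — does not cross 180°.
Leg 2: +71.499° → -151.852°, shortest Δλ = 136.649° (east) — crosses 180°.
Total crossings: 1.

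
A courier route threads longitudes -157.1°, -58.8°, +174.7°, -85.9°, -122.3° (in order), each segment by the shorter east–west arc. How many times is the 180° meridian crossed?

2

Leg 1: -157.1° → -58.8°, shortest Δλ = 98.3° (east) — does not cross 180°.
Leg 2: -58.8° → +174.7°, shortest Δλ = -126.5° (west) — crosses 180°.
Leg 3: +174.7° → -85.9°, shortest Δλ = 99.4° (east) — crosses 180°.
Leg 4: -85.9° → -122.3°, shortest Δλ = -36.4° (west) — does not cross 180°.
Total crossings: 2.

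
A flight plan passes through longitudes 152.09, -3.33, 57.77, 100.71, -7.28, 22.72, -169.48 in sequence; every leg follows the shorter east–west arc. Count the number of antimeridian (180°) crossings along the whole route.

1

Leg 1: +152.09° → -3.33°, shortest Δλ = -155.42° (west) — does not cross 180°.
Leg 2: -3.33° → +57.77°, shortest Δλ = 61.1° (east) — does not cross 180°.
Leg 3: +57.77° → +100.71°, shortest Δλ = 42.94° (east) — does not cross 180°.
Leg 4: +100.71° → -7.28°, shortest Δλ = -107.99° (west) — does not cross 180°.
Leg 5: -7.28° → +22.72°, shortest Δλ = 30.0° (east) — does not cross 180°.
Leg 6: +22.72° → -169.48°, shortest Δλ = 167.8° (east) — crosses 180°.
Total crossings: 1.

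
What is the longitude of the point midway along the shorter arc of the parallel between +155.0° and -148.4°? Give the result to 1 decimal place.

Signed shortest Δλ from +155.0° to -148.4° is +56.6°.
Midpoint longitude = +155.0° + (+56.6°)/2 = +155.0° + 28.3° = +183.3°.
Normalise into (−180°, 180°]: -176.7°.
(The naïve average (+155.0 + -148.4)/2 = 3.3° is on the wrong side of the globe.)

-176.7°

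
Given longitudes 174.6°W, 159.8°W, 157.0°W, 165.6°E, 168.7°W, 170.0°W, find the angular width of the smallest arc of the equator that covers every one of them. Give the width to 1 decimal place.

Sort the longitudes: -174.6°, -170.0°, -168.7°, -159.8°, -157.0°, +165.6°.
Eastward gaps between consecutive values (wrapping around): 4.6°, 1.3°, 8.9°, 2.8°, 322.6°, 19.8°.
Largest gap = 322.6° ⇒ minimal covering band is its complement: 360° − 322.6° = 37.4°.
Band runs from +165.6° eastward to -157.0°, crossing the antimeridian.

37.4°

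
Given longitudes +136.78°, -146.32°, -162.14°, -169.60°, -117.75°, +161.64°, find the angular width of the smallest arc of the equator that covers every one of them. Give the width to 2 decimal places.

105.47°

Sort the longitudes: -169.60°, -162.14°, -146.32°, -117.75°, +136.78°, +161.64°.
Eastward gaps between consecutive values (wrapping around): 7.46°, 15.82°, 28.57°, 254.53°, 24.86°, 28.76°.
Largest gap = 254.53° ⇒ minimal covering band is its complement: 360° − 254.53° = 105.47°.
Band runs from +136.78° eastward to -117.75°, crossing the antimeridian.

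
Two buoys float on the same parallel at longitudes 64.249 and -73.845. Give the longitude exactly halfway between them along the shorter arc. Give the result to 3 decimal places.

Signed shortest Δλ from +64.249° to -73.845° is -138.094°.
Midpoint longitude = +64.249° + (-138.094°)/2 = +64.249° − 69.047° = -4.798°.

-4.798°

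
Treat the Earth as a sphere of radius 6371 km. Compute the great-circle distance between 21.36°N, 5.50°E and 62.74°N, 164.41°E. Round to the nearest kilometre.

10481 km

Δλ = 164.41 − 5.50 = 158.91°.
Δφ = 62.74 − 21.36 = 41.38°.
a = sin²(Δφ/2) + cos φ₁ · cos φ₂ · sin²(Δλ/2) = 0.537110.
c = 2·atan2(√a, √(1−a)) = 1.64508 rad → d = 6371·c ≈ 10480.83 km.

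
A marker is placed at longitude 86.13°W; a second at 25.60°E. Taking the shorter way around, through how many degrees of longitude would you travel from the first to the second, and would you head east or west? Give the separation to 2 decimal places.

111.73° east

Raw difference: 25.60 − -86.13 = 111.73°.
Normalise into (−180°, 180°]: 111.73° stays 111.73°.
Positive ⇒ the second point lies to the east; separation 111.73°.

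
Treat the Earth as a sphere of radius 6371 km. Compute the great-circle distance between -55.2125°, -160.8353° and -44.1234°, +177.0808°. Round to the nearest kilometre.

Δλ = 177.0808 − -160.8353 = 337.9161°; wrapped into (−180°, 180°]: -22.0839°.
Δφ = -44.1234 − -55.2125 = 11.0891°.
a = sin²(Δφ/2) + cos φ₁ · cos φ₂ · sin²(Δλ/2) = 0.024359.
c = 2·atan2(√a, √(1−a)) = 0.31343 rad → d = 6371·c ≈ 1996.85 km.

1997 km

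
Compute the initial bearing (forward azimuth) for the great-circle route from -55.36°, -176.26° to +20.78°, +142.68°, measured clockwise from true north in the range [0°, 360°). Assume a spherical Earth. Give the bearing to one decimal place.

321.8°

Δλ = 142.68 − -176.26 = 318.94°; wrapped into (−180°, 180°]: -41.06°.
θ = atan2( sin Δλ · cos φ₂ , cos φ₁ · sin φ₂ − sin φ₁ · cos φ₂ · cos Δλ )
  = atan2(-0.61412, 0.78167) = -38.155° → normalised to [0°, 360°): 321.845°.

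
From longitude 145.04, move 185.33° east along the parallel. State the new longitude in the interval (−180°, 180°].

-29.63°

Start at +145.04°; shift +185.33° → +330.37°.
+330.37° lies outside (−180°, 180°]; subtract 360° → -29.63°.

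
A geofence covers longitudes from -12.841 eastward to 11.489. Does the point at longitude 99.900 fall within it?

Band width going east from -12.841° to +11.489°: ((11.489 − -12.841) mod 360) = 24.330°.
Offset of +99.900° east of the west edge: ((99.900 − -12.841) mod 360) = 112.741°.
112.741° > 24.330° ⇒ outside.

No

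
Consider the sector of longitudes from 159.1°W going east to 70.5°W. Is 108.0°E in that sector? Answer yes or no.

Band width going east from -159.1° to -70.5°: ((-70.5 − -159.1) mod 360) = 88.6°.
Offset of +108.0° east of the west edge: ((108.0 − -159.1) mod 360) = 267.1°.
267.1° > 88.6° ⇒ outside.

No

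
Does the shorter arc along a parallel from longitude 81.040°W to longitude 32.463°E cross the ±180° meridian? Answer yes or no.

No

Signed shortest Δλ = ((32.463 − -81.040 + 180) mod 360) − 180 = 113.503°.
Going east by 113.503° from -81.040° reaches +32.463° without touching 180°.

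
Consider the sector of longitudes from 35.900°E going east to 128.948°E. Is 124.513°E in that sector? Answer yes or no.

Yes

Band width going east from +35.900° to +128.948°: ((128.948 − 35.900) mod 360) = 93.048°.
Offset of +124.513° east of the west edge: ((124.513 − 35.900) mod 360) = 88.613°.
88.613° ≤ 93.048° ⇒ inside.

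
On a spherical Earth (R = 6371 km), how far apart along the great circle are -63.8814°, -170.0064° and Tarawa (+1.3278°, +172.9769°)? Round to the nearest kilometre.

7386 km

Δλ = 172.9769 − -170.0064 = 342.9833°; wrapped into (−180°, 180°]: -17.0167°.
Δφ = 1.3278 − -63.8814 = 65.2092°.
a = sin²(Δφ/2) + cos φ₁ · cos φ₂ · sin²(Δλ/2) = 0.299981.
c = 2·atan2(√a, √(1−a)) = 1.15924 rad → d = 6371·c ≈ 7385.51 km.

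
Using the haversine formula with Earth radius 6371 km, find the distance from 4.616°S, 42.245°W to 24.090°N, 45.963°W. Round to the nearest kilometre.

Δλ = -45.963 − -42.245 = -3.718°.
Δφ = 24.090 − -4.616 = 28.706°.
a = sin²(Δφ/2) + cos φ₁ · cos φ₂ · sin²(Δλ/2) = 0.062410.
c = 2·atan2(√a, √(1−a)) = 0.50499 rad → d = 6371·c ≈ 3217.27 km.

3217 km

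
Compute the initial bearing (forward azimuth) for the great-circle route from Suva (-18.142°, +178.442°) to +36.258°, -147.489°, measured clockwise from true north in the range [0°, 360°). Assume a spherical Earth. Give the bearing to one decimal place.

30.4°

Δλ = -147.489 − 178.442 = -325.931°; wrapped into (−180°, 180°]: 34.069°.
θ = atan2( sin Δλ · cos φ₂ , cos φ₁ · sin φ₂ − sin φ₁ · cos φ₂ · cos Δλ )
  = atan2(0.45172, 0.77001) = 30.398° → normalised to [0°, 360°): 30.398°.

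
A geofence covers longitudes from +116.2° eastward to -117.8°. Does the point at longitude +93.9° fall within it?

Band width going east from +116.2° to -117.8°: ((-117.8 − 116.2) mod 360) = 126.0°.
Offset of +93.9° east of the west edge: ((93.9 − 116.2) mod 360) = 337.7°.
337.7° > 126.0° ⇒ outside.

No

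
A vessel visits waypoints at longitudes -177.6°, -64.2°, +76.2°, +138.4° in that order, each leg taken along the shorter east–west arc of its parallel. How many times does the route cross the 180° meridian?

0

Leg 1: -177.6° → -64.2°, shortest Δλ = 113.4° (east) — does not cross 180°.
Leg 2: -64.2° → +76.2°, shortest Δλ = 140.4° (east) — does not cross 180°.
Leg 3: +76.2° → +138.4°, shortest Δλ = 62.2° (east) — does not cross 180°.
Total crossings: 0.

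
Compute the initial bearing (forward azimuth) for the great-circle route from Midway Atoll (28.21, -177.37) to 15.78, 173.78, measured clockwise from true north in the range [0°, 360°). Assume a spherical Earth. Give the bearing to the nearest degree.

215°

Δλ = 173.78 − -177.37 = 351.15°; wrapped into (−180°, 180°]: -8.85°.
θ = atan2( sin Δλ · cos φ₂ , cos φ₁ · sin φ₂ − sin φ₁ · cos φ₂ · cos Δλ )
  = atan2(-0.14805, -0.20983) = -144.794° → normalised to [0°, 360°): 215.206°.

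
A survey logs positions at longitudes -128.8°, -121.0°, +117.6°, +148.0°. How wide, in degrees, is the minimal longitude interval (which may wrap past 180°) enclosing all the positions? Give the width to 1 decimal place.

121.4°

Sort the longitudes: -128.8°, -121.0°, +117.6°, +148.0°.
Eastward gaps between consecutive values (wrapping around): 7.8°, 238.6°, 30.4°, 83.2°.
Largest gap = 238.6° ⇒ minimal covering band is its complement: 360° − 238.6° = 121.4°.
Band runs from +117.6° eastward to -121.0°, crossing the antimeridian.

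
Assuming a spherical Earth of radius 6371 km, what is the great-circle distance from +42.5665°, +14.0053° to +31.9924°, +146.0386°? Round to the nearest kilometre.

10389 km

Δλ = 146.0386 − 14.0053 = 132.0333°.
Δφ = 31.9924 − 42.5665 = -10.5741°.
a = sin²(Δφ/2) + cos φ₁ · cos φ₂ · sin²(Δλ/2) = 0.529923.
c = 2·atan2(√a, √(1−a)) = 1.63068 rad → d = 6371·c ≈ 10389.05 km.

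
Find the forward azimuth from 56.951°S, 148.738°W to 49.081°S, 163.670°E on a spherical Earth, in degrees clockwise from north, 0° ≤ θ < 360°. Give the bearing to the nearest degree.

Δλ = 163.670 − -148.738 = 312.408°; wrapped into (−180°, 180°]: -47.592°.
θ = atan2( sin Δλ · cos φ₂ , cos φ₁ · sin φ₂ − sin φ₁ · cos φ₂ · cos Δλ )
  = atan2(-0.48362, -0.04183) = -94.944° → normalised to [0°, 360°): 265.056°.

265°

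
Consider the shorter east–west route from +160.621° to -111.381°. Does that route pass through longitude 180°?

Naïve |-111.381 − 160.621| = 272.002° > 180°, so the shorter arc goes the other way round — across 180°.
Signed shortest Δλ = ((-111.381 − 160.621 + 180) mod 360) − 180 = 87.998°.
Going east by 87.998° from +160.621° passes through 180° before reaching -111.381°.

Yes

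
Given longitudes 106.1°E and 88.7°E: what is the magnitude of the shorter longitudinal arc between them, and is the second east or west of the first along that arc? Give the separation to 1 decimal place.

17.4° west

Raw difference: 88.7 − 106.1 = -17.4°.
Normalise into (−180°, 180°]: -17.4° stays -17.4°.
Negative ⇒ the second point lies to the west; separation 17.4°.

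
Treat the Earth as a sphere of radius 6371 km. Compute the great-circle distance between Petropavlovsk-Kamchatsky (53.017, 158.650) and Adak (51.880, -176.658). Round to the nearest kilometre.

Δλ = -176.658 − 158.650 = -335.308°; wrapped into (−180°, 180°]: 24.692°.
Δφ = 51.880 − 53.017 = -1.137°.
a = sin²(Δφ/2) + cos φ₁ · cos φ₂ · sin²(Δλ/2) = 0.017076.
c = 2·atan2(√a, √(1−a)) = 0.26210 rad → d = 6371·c ≈ 1669.83 km.

1670 km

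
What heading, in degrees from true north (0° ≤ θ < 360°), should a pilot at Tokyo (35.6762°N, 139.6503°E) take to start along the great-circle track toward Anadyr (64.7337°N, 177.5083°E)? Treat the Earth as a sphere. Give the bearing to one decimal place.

Δλ = 177.5083 − 139.6503 = 37.8580°.
θ = atan2( sin Δλ · cos φ₂ , cos φ₁ · sin φ₂ − sin φ₁ · cos φ₂ · cos Δλ )
  = atan2(0.26195, 0.53808) = 25.958° → normalised to [0°, 360°): 25.958°.

26.0°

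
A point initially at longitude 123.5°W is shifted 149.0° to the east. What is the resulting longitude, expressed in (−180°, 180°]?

25.5°E

Start at -123.5°; shift +149.0° → +25.5°.
+25.5° already lies in (−180°, 180°].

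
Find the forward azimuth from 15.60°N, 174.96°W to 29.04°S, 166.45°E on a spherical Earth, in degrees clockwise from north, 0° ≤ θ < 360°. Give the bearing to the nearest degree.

Δλ = 166.45 − -174.96 = 341.41°; wrapped into (−180°, 180°]: -18.59°.
θ = atan2( sin Δλ · cos φ₂ , cos φ₁ · sin φ₂ − sin φ₁ · cos φ₂ · cos Δλ )
  = atan2(-0.27872, -0.69038) = -158.016° → normalised to [0°, 360°): 201.984°.

202°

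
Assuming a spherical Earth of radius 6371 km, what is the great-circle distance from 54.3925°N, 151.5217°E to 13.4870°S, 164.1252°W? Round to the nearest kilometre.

8626 km

Δλ = -164.1252 − 151.5217 = -315.6469°; wrapped into (−180°, 180°]: 44.3531°.
Δφ = -13.4870 − 54.3925 = -67.8795°.
a = sin²(Δφ/2) + cos φ₁ · cos φ₂ · sin²(Δλ/2) = 0.392389.
c = 2·atan2(√a, √(1−a)) = 1.35388 rad → d = 6371·c ≈ 8625.55 km.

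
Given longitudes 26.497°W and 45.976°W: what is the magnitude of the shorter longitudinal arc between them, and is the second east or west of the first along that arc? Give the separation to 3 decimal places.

19.479° west

Raw difference: -45.976 − -26.497 = -19.479°.
Normalise into (−180°, 180°]: -19.479° stays -19.479°.
Negative ⇒ the second point lies to the west; separation 19.479°.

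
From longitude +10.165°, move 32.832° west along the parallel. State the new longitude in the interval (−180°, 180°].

-22.667°

Start at +10.165°; shift −32.832° → -22.667°.
-22.667° already lies in (−180°, 180°].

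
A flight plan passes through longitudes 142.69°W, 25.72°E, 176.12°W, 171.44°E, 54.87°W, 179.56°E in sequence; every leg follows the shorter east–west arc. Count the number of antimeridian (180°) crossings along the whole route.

4

Leg 1: -142.69° → +25.72°, shortest Δλ = 168.41° (east) — does not cross 180°.
Leg 2: +25.72° → -176.12°, shortest Δλ = 158.16° (east) — crosses 180°.
Leg 3: -176.12° → +171.44°, shortest Δλ = -12.44° (west) — crosses 180°.
Leg 4: +171.44° → -54.87°, shortest Δλ = 133.69° (east) — crosses 180°.
Leg 5: -54.87° → +179.56°, shortest Δλ = -125.57° (west) — crosses 180°.
Total crossings: 4.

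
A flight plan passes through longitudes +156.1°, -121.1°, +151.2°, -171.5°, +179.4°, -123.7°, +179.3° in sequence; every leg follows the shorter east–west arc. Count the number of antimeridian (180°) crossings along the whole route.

6

Leg 1: +156.1° → -121.1°, shortest Δλ = 82.8° (east) — crosses 180°.
Leg 2: -121.1° → +151.2°, shortest Δλ = -87.7° (west) — crosses 180°.
Leg 3: +151.2° → -171.5°, shortest Δλ = 37.3° (east) — crosses 180°.
Leg 4: -171.5° → +179.4°, shortest Δλ = -9.1° (west) — crosses 180°.
Leg 5: +179.4° → -123.7°, shortest Δλ = 56.9° (east) — crosses 180°.
Leg 6: -123.7° → +179.3°, shortest Δλ = -57.0° (west) — crosses 180°.
Total crossings: 6.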